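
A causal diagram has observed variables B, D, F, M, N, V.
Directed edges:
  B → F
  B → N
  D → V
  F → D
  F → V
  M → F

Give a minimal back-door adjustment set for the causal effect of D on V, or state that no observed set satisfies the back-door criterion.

desc(D)\{D}={V}; candidates ⊆ {B,F,M,N}.
size 0: {}; under {} D still reaches {B,F,M,N,V} ∋ V.
{F}: D⊥V given {F} in G with D→· removed — back-door holds.

D→V: minimal back-door set {F}.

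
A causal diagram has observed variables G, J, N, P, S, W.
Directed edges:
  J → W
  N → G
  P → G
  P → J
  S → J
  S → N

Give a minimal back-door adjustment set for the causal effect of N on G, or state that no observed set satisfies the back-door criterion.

desc(N)\{N}={G}; candidates ⊆ {J,P,S,W}.
∅: N⊥G given ∅ in G with N→· removed — back-door holds.

N→G: minimal back-door set ∅.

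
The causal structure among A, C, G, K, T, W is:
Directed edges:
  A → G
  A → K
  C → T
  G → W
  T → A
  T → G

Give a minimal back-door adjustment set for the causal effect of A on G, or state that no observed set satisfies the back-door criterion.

desc(A)\{A}={G,K,W}; candidates ⊆ {C,T}.
size 0: {}; under {} A still reaches {C,G,T,W} ∋ G.
{T}: A⊥G given {T} in G with A→· removed — back-door holds.

A→G: minimal back-door set {T}.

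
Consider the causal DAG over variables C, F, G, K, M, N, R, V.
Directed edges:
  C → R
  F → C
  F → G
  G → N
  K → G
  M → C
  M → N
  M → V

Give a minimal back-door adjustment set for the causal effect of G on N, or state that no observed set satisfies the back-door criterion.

desc(G)\{G}={N}; candidates ⊆ {C,F,K,M,R,V}.
∅: G⊥N given ∅ in G with G→· removed — back-door holds.

G→N: minimal back-door set ∅.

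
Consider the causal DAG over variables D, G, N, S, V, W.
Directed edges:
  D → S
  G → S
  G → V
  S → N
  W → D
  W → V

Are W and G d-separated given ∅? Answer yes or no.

Yes — W ⊥ G | ∅.

Bayes-Ball from W | ∅ reaches {D,N,S,V}.
G ∉ reach(W|∅) ⇒ W ⊥ G | ∅.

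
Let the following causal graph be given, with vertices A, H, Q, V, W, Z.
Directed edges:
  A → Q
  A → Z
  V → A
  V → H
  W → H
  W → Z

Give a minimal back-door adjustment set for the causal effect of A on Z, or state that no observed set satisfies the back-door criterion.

desc(A)\{A}={Q,Z}; candidates ⊆ {H,V,W}.
∅: A⊥Z given ∅ in G with A→· removed — back-door holds.

A→Z: minimal back-door set ∅.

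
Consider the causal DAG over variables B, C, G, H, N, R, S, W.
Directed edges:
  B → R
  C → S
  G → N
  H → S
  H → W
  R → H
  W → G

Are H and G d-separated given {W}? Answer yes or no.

Yes — H ⊥ G | {W}.

Bayes-Ball from H | {W} reaches {B,R,S}.
G ∉ reach(H|{W}) ⇒ H ⊥ G | {W}.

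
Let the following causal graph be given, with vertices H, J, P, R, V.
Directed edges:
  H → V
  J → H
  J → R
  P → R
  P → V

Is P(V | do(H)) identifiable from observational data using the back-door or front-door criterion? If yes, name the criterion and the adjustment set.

P(V|do(H)): backdoor, adjust for ∅.

desc(H)\{H}={V}; candidates ⊆ {J,P,R}.
∅: H⊥V given ∅ in G with H→· removed — back-door holds.
P(V|do(H)) = P(V|H) — no adjustment needed.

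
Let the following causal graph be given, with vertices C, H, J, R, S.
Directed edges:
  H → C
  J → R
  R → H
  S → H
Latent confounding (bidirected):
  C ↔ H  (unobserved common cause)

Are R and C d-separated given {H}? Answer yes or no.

No — R and C are d-connected given {H}.

Bayes-Ball from R | {H} reaches {C,J,S}.
C ∈ reach(R|{H}) ⇒ R ⊥̸ C | {H}.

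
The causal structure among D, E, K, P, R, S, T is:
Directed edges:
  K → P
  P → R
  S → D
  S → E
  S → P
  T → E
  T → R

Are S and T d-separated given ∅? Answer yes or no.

Yes — S ⊥ T | ∅.

Bayes-Ball from S | ∅ reaches {D,E,P,R}.
T ∉ reach(S|∅) ⇒ S ⊥ T | ∅.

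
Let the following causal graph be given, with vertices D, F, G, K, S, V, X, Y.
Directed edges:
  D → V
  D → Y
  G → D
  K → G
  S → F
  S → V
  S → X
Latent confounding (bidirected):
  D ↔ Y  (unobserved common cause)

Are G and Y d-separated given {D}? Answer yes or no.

Bayes-Ball from G | {D} reaches {K,Y}.
Y ∈ reach(G|{D}) ⇒ G ⊥̸ Y | {D}.

No — G and Y are d-connected given {D}.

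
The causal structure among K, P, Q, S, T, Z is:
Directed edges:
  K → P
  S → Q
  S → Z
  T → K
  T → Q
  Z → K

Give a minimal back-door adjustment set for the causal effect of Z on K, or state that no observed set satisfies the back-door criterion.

desc(Z)\{Z}={K,P}; candidates ⊆ {Q,S,T}.
∅: Z⊥K given ∅ in G with Z→· removed — back-door holds.

Z→K: minimal back-door set ∅.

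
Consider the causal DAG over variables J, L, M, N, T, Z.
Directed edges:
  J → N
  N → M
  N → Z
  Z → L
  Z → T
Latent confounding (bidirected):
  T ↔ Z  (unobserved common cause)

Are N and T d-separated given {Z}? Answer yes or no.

Bayes-Ball from N | {Z} reaches {J,M,T}.
T ∈ reach(N|{Z}) ⇒ N ⊥̸ T | {Z}.

No — N and T are d-connected given {Z}.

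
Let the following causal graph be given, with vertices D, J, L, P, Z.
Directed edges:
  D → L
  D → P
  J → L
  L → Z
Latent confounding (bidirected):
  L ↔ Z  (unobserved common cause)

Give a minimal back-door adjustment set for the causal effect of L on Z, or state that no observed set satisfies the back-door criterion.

L→Z: no observed back-door set.

desc(L)\{L}={Z}; candidates ⊆ {D,J,P}.
L↔Z: latent back-door arc(s) into L.
size 0: {}; under {} L still reaches {D,J,P,Z} ∋ Z.
size 1: {D}, {J}, {P}; under {D} L still reaches {J,Z} ∋ Z.
size 2: {D,J}, {D,P}, {J,P}; under {D,J} L still reaches {Z} ∋ Z.
L↔Z cannot be blocked by any observed set — no back-door set.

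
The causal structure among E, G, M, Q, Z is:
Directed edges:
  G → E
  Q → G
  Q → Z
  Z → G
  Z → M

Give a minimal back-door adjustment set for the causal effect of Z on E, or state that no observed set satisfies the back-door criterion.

Z→E: minimal back-door set {Q}.

desc(Z)\{Z}={E,G,M}; candidates ⊆ {Q}.
size 0: {}; under {} Z still reaches {E,G,Q} ∋ E.
{Q}: Z⊥E given {Q} in G with Z→· removed — back-door holds.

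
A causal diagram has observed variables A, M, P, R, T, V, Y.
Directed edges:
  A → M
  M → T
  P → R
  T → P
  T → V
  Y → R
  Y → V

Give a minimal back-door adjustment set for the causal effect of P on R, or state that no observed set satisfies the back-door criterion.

desc(P)\{P}={R}; candidates ⊆ {A,M,T,V,Y}.
∅: P⊥R given ∅ in G with P→· removed — back-door holds.

P→R: minimal back-door set ∅.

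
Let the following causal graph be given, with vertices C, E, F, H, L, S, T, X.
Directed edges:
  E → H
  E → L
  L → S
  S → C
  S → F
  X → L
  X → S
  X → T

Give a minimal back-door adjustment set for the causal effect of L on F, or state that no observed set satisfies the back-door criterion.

L→F: minimal back-door set {X}.

desc(L)\{L}={C,F,S}; candidates ⊆ {E,H,T,X}.
size 0: {}; under {} L still reaches {C,E,F,H,S,T,X} ∋ F.
{X}: L⊥F given {X} in G with L→· removed — back-door holds.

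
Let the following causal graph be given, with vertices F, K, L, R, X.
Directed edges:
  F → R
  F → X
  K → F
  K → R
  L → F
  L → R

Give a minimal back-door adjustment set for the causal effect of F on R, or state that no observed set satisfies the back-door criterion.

desc(F)\{F}={R,X}; candidates ⊆ {K,L}.
size 0: {}; under {} F still reaches {K,L,R} ∋ R.
size 1: {K}, {L}; under {K} F still reaches {L,R} ∋ R.
{K,L}: F⊥R given {K,L} in G with F→· removed — back-door holds.

F→R: minimal back-door set {K, L}.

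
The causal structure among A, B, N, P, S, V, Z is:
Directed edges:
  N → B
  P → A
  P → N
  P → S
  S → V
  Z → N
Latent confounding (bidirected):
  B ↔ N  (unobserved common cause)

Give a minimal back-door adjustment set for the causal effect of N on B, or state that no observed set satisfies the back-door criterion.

N→B: no observed back-door set.

desc(N)\{N}={B}; candidates ⊆ {A,P,S,V,Z}.
N↔B: latent back-door arc(s) into N.
size 0: {}; under {} N still reaches {A,B,P,S,V,Z} ∋ B.
size 1: {A}, {P}, {S} …(+2); under {A} N still reaches {B,P,S,V,Z} ∋ B.
size 2: {A,P}, {A,S}, {A,V} …(+7); under {A,P} N still reaches {B,Z} ∋ B.
N↔B cannot be blocked by any observed set — no back-door set.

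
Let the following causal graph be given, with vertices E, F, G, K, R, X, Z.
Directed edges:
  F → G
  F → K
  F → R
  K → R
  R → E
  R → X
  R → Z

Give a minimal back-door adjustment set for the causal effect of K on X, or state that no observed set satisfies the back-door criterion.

desc(K)\{K}={E,R,X,Z}; candidates ⊆ {F,G}.
size 0: {}; under {} K still reaches {E,F,G,R,X,Z} ∋ X.
{F}: K⊥X given {F} in G with K→· removed — back-door holds.

K→X: minimal back-door set {F}.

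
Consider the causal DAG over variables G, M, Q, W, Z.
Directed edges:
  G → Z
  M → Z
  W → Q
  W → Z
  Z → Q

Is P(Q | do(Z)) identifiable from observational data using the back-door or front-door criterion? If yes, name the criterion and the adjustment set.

P(Q|do(Z)): backdoor, adjust for {W}.

desc(Z)\{Z}={Q}; candidates ⊆ {G,M,W}.
size 0: {}; under {} Z still reaches {G,M,Q,W} ∋ Q.
{W}: Z⊥Q given {W} in G with Z→· removed — back-door holds.
P(Q|do(Z)) = Σ_{W} P(Q|Z,W)·P(W).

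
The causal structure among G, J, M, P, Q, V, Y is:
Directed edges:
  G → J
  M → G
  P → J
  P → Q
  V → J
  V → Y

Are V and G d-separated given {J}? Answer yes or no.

No — V and G are d-connected given {J}.

Bayes-Ball from V | {J} reaches {G,M,P,Q,Y}.
G ∈ reach(V|{J}) ⇒ V ⊥̸ G | {J}.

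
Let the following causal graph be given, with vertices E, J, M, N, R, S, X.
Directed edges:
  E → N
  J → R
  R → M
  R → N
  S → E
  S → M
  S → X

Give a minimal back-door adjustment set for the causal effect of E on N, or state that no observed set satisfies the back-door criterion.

E→N: minimal back-door set ∅.

desc(E)\{E}={N}; candidates ⊆ {J,M,R,S,X}.
∅: E⊥N given ∅ in G with E→· removed — back-door holds.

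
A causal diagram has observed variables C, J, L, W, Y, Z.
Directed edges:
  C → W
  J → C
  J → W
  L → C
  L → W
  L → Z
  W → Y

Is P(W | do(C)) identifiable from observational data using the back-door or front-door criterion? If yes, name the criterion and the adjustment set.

desc(C)\{C}={W,Y}; candidates ⊆ {J,L,Z}.
size 0: {}; under {} C still reaches {J,L,W,Y,Z} ∋ W.
size 1: {J}, {L}, {Z}; under {J} C still reaches {L,W,Y,Z} ∋ W.
{J,L}: C⊥W given {J,L} in G with C→· removed — back-door holds.
P(W|do(C)) = Σ_{J,L} P(W|C,J,L)·P(J,L).

P(W|do(C)): backdoor, adjust for {J, L}.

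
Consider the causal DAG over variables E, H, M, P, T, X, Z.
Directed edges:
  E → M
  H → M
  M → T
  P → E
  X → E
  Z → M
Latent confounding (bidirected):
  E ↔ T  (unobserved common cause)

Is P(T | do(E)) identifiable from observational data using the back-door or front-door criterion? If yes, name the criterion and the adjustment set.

P(T|do(E)): frontdoor, adjust for {M}.

desc(E)\{E}={M,T}; candidates ⊆ {H,P,X,Z}.
E↔T: latent back-door arc(s) into E.
size 0: {}; under {} E still reaches {P,T,X} ∋ T.
size 1: {H}, {P}, {X} …(+1); under {H} E still reaches {P,T,X} ∋ T.
size 2: {H,P}, {H,X}, {H,Z} …(+3); under {H,P} E still reaches {T,X} ∋ T.
E↔T cannot be blocked by any observed set — no back-door set.
{M}: (i) intercepts every directed E→T path; (ii) no back-door E→{M}; (iii) {E} blocks every back-door {M}→T. Front-door holds.
P(T|do(E)) = Σ_{M} P(M|E) Σ_{E'} P(T|M,E')P(E').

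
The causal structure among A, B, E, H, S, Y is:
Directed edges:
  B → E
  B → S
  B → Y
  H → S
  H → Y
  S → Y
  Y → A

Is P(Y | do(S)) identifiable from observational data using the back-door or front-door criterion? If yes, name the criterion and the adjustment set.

desc(S)\{S}={A,Y}; candidates ⊆ {B,E,H}.
size 0: {}; under {} S still reaches {A,B,E,H,Y} ∋ Y.
size 1: {B}, {E}, {H}; under {B} S still reaches {A,H,Y} ∋ Y.
{B,H}: S⊥Y given {B,H} in G with S→· removed — back-door holds.
P(Y|do(S)) = Σ_{B,H} P(Y|S,B,H)·P(B,H).

P(Y|do(S)): backdoor, adjust for {B, H}.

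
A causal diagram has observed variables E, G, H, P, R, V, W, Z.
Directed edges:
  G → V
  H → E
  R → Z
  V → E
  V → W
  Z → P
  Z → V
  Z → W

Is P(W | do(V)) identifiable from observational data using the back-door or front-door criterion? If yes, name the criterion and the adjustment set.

P(W|do(V)): backdoor, adjust for {Z}.

desc(V)\{V}={E,W}; candidates ⊆ {G,H,P,R,Z}.
size 0: {}; under {} V still reaches {G,P,R,W,Z} ∋ W.
{Z}: V⊥W given {Z} in G with V→· removed — back-door holds.
P(W|do(V)) = Σ_{Z} P(W|V,Z)·P(Z).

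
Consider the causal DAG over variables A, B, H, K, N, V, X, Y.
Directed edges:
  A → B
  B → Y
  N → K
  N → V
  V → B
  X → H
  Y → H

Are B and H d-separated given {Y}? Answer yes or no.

Yes — B ⊥ H | {Y}.

Bayes-Ball from B | {Y} reaches {A,K,N,V}.
H ∉ reach(B|{Y}) ⇒ B ⊥ H | {Y}.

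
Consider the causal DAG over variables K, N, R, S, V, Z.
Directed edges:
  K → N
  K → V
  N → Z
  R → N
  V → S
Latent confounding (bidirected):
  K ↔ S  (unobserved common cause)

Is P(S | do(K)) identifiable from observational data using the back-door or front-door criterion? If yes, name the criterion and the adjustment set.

desc(K)\{K}={N,S,V,Z}; candidates ⊆ {R}.
K↔S: latent back-door arc(s) into K.
size 0: {}; under {} K still reaches {S} ∋ S.
size 1: {R}; under {R} K still reaches {S} ∋ S.
K↔S cannot be blocked by any observed set — no back-door set.
{V}: (i) intercepts every directed K→S path; (ii) no back-door K→{V}; (iii) {K} blocks every back-door {V}→S. Front-door holds.
P(S|do(K)) = Σ_{V} P(V|K) Σ_{K'} P(S|V,K')P(K').

P(S|do(K)): frontdoor, adjust for {V}.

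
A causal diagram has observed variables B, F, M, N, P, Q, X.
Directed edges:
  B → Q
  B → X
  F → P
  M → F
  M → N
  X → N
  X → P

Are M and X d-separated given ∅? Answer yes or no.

Bayes-Ball from M | ∅ reaches {F,N,P}.
X ∉ reach(M|∅) ⇒ M ⊥ X | ∅.

Yes — M ⊥ X | ∅.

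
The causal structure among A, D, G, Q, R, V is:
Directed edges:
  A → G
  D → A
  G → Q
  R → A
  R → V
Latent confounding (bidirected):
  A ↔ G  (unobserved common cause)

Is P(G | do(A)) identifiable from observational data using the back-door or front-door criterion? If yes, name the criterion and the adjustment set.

desc(A)\{A}={G,Q}; candidates ⊆ {D,R,V}.
A↔G: latent back-door arc(s) into A.
size 0: {}; under {} A still reaches {D,G,Q,R,V} ∋ G.
size 1: {D}, {R}, {V}; under {D} A still reaches {G,Q,R,V} ∋ G.
size 2: {D,R}, {D,V}, {R,V}; under {D,R} A still reaches {G,Q} ∋ G.
A↔G cannot be blocked by any observed set — no back-door set.
No mediator lies on a directed A→…→G path.
Neither criterion identifies P(G|do(A)) in this graph.

P(G|do(A)): not identifiable (no BD/FD set).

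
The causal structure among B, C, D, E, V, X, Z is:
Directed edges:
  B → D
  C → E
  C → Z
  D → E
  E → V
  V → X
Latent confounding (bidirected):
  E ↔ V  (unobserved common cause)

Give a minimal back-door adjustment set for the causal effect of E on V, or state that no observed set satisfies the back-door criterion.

desc(E)\{E}={V,X}; candidates ⊆ {B,C,D,Z}.
E↔V: latent back-door arc(s) into E.
size 0: {}; under {} E still reaches {B,C,D,V,X,Z} ∋ V.
size 1: {B}, {C}, {D} …(+1); under {B} E still reaches {C,D,V,X,Z} ∋ V.
size 2: {B,C}, {B,D}, {B,Z} …(+3); under {B,C} E still reaches {D,V,X} ∋ V.
E↔V cannot be blocked by any observed set — no back-door set.

E→V: no observed back-door set.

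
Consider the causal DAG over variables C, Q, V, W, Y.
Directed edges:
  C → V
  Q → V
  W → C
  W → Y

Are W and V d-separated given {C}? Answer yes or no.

Yes — W ⊥ V | {C}.

Bayes-Ball from W | {C} reaches {Y}.
V ∉ reach(W|{C}) ⇒ W ⊥ V | {C}.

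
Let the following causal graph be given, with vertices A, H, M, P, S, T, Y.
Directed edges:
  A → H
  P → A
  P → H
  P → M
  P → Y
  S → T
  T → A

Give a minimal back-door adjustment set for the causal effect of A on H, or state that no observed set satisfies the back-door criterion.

A→H: minimal back-door set {P}.

desc(A)\{A}={H}; candidates ⊆ {M,P,S,T,Y}.
size 0: {}; under {} A still reaches {H,M,P,S,T,Y} ∋ H.
{P}: A⊥H given {P} in G with A→· removed — back-door holds.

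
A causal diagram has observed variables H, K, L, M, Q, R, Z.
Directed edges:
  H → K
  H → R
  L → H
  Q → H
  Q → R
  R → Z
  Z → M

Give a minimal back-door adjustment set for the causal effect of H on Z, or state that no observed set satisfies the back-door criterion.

desc(H)\{H}={K,M,R,Z}; candidates ⊆ {L,Q}.
size 0: {}; under {} H still reaches {L,M,Q,R,Z} ∋ Z.
{Q}: H⊥Z given {Q} in G with H→· removed — back-door holds.

H→Z: minimal back-door set {Q}.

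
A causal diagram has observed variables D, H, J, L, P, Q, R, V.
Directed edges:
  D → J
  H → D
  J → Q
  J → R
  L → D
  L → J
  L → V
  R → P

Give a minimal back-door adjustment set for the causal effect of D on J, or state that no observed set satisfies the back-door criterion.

D→J: minimal back-door set {L}.

desc(D)\{D}={J,P,Q,R}; candidates ⊆ {H,L,V}.
size 0: {}; under {} D still reaches {H,J,L,P,Q,R,V} ∋ J.
{L}: D⊥J given {L} in G with D→· removed — back-door holds.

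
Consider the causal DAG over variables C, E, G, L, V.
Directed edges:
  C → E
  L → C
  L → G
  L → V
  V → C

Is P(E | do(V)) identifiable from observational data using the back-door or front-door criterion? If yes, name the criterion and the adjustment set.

desc(V)\{V}={C,E}; candidates ⊆ {G,L}.
size 0: {}; under {} V still reaches {C,E,G,L} ∋ E.
{L}: V⊥E given {L} in G with V→· removed — back-door holds.
P(E|do(V)) = Σ_{L} P(E|V,L)·P(L).

P(E|do(V)): backdoor, adjust for {L}.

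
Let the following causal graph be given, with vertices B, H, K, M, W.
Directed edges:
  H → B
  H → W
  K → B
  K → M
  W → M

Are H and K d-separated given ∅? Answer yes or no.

Bayes-Ball from H | ∅ reaches {B,M,W}.
K ∉ reach(H|∅) ⇒ H ⊥ K | ∅.

Yes — H ⊥ K | ∅.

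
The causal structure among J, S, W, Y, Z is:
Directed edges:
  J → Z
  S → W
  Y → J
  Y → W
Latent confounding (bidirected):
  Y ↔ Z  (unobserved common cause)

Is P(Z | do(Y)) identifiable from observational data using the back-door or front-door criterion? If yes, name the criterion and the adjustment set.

P(Z|do(Y)): frontdoor, adjust for {J}.

desc(Y)\{Y}={J,W,Z}; candidates ⊆ {S}.
Y↔Z: latent back-door arc(s) into Y.
size 0: {}; under {} Y still reaches {Z} ∋ Z.
size 1: {S}; under {S} Y still reaches {Z} ∋ Z.
Y↔Z cannot be blocked by any observed set — no back-door set.
{J}: (i) intercepts every directed Y→Z path; (ii) no back-door Y→{J}; (iii) {Y} blocks every back-door {J}→Z. Front-door holds.
P(Z|do(Y)) = Σ_{J} P(J|Y) Σ_{Y'} P(Z|J,Y')P(Y').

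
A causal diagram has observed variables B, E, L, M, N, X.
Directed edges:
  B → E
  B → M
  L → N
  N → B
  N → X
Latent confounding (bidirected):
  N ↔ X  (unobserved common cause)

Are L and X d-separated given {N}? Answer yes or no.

No — L and X are d-connected given {N}.

Bayes-Ball from L | {N} reaches {X}.
X ∈ reach(L|{N}) ⇒ L ⊥̸ X | {N}.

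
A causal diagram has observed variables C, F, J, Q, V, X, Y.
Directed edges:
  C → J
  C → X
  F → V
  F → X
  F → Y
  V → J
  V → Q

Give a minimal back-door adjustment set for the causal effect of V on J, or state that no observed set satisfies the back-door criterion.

desc(V)\{V}={J,Q}; candidates ⊆ {C,F,X,Y}.
∅: V⊥J given ∅ in G with V→· removed — back-door holds.

V→J: minimal back-door set ∅.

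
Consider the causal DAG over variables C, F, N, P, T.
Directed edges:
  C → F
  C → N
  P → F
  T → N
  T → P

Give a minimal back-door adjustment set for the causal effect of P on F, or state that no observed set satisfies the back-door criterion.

P→F: minimal back-door set ∅.

desc(P)\{P}={F}; candidates ⊆ {C,N,T}.
∅: P⊥F given ∅ in G with P→· removed — back-door holds.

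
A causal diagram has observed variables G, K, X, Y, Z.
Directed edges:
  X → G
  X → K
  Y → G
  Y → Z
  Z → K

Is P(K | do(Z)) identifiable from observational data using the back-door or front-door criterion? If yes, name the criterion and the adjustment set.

desc(Z)\{Z}={K}; candidates ⊆ {G,X,Y}.
∅: Z⊥K given ∅ in G with Z→· removed — back-door holds.
P(K|do(Z)) = P(K|Z) — no adjustment needed.

P(K|do(Z)): backdoor, adjust for ∅.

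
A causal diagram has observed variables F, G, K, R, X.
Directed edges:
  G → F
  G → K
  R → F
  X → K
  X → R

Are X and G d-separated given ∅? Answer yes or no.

Bayes-Ball from X | ∅ reaches {F,K,R}.
G ∉ reach(X|∅) ⇒ X ⊥ G | ∅.

Yes — X ⊥ G | ∅.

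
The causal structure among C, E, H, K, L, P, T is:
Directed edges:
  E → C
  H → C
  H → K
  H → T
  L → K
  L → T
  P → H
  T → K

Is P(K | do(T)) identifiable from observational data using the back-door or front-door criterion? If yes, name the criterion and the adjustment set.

P(K|do(T)): backdoor, adjust for {H, L}.

desc(T)\{T}={K}; candidates ⊆ {C,E,H,L,P}.
size 0: {}; under {} T still reaches {C,H,K,L,P} ∋ K.
size 1: {C}, {E}, {H} …(+2); under {C} T still reaches {E,H,K,L,P} ∋ K.
{H,L}: T⊥K given {H,L} in G with T→· removed — back-door holds.
P(K|do(T)) = Σ_{H,L} P(K|T,H,L)·P(H,L).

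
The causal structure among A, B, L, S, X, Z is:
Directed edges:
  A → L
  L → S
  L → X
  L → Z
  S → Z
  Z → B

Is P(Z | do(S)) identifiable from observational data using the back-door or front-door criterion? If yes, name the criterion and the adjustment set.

desc(S)\{S}={B,Z}; candidates ⊆ {A,L,X}.
size 0: {}; under {} S still reaches {A,B,L,X,Z} ∋ Z.
{L}: S⊥Z given {L} in G with S→· removed — back-door holds.
P(Z|do(S)) = Σ_{L} P(Z|S,L)·P(L).

P(Z|do(S)): backdoor, adjust for {L}.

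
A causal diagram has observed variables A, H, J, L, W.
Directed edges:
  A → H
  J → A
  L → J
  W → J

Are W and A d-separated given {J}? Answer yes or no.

Bayes-Ball from W | {J} reaches {L}.
A ∉ reach(W|{J}) ⇒ W ⊥ A | {J}.

Yes — W ⊥ A | {J}.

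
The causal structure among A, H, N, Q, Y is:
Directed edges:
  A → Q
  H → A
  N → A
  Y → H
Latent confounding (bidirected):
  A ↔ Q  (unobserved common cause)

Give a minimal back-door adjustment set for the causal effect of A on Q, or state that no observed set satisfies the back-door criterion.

desc(A)\{A}={Q}; candidates ⊆ {H,N,Y}.
A↔Q: latent back-door arc(s) into A.
size 0: {}; under {} A still reaches {H,N,Q,Y} ∋ Q.
size 1: {H}, {N}, {Y}; under {H} A still reaches {N,Q} ∋ Q.
size 2: {H,N}, {H,Y}, {N,Y}; under {H,N} A still reaches {Q} ∋ Q.
A↔Q cannot be blocked by any observed set — no back-door set.

A→Q: no observed back-door set.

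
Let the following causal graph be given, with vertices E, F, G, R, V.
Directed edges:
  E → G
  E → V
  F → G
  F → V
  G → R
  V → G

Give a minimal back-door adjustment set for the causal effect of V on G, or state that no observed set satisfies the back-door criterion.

V→G: minimal back-door set {E, F}.

desc(V)\{V}={G,R}; candidates ⊆ {E,F}.
size 0: {}; under {} V still reaches {E,F,G,R} ∋ G.
size 1: {E}, {F}; under {E} V still reaches {F,G,R} ∋ G.
{E,F}: V⊥G given {E,F} in G with V→· removed — back-door holds.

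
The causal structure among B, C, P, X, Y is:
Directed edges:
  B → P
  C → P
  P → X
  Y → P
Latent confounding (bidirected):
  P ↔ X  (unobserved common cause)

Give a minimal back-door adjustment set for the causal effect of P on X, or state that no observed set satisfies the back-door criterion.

desc(P)\{P}={X}; candidates ⊆ {B,C,Y}.
P↔X: latent back-door arc(s) into P.
size 0: {}; under {} P still reaches {B,C,X,Y} ∋ X.
size 1: {B}, {C}, {Y}; under {B} P still reaches {C,X,Y} ∋ X.
size 2: {B,C}, {B,Y}, {C,Y}; under {B,C} P still reaches {X,Y} ∋ X.
P↔X cannot be blocked by any observed set — no back-door set.

P→X: no observed back-door set.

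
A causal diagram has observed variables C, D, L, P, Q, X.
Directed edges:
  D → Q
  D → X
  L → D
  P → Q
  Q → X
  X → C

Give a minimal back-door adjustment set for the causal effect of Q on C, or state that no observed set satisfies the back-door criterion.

Q→C: minimal back-door set {D}.

desc(Q)\{Q}={C,X}; candidates ⊆ {D,L,P}.
size 0: {}; under {} Q still reaches {C,D,L,P,X} ∋ C.
{D}: Q⊥C given {D} in G with Q→· removed — back-door holds.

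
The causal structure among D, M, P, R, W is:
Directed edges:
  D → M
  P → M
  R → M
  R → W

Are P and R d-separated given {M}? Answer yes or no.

No — P and R are d-connected given {M}.

Bayes-Ball from P | {M} reaches {D,R,W}.
R ∈ reach(P|{M}) ⇒ P ⊥̸ R | {M}.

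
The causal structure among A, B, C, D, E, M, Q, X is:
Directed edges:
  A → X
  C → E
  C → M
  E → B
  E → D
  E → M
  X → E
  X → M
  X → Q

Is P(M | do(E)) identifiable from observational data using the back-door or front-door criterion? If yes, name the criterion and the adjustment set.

desc(E)\{E}={B,D,M}; candidates ⊆ {A,C,Q,X}.
size 0: {}; under {} E still reaches {A,C,M,Q,X} ∋ M.
size 1: {A}, {C}, {Q} …(+1); under {A} E still reaches {C,M,Q,X} ∋ M.
{C,X}: E⊥M given {C,X} in G with E→· removed — back-door holds.
P(M|do(E)) = Σ_{C,X} P(M|E,C,X)·P(C,X).

P(M|do(E)): backdoor, adjust for {C, X}.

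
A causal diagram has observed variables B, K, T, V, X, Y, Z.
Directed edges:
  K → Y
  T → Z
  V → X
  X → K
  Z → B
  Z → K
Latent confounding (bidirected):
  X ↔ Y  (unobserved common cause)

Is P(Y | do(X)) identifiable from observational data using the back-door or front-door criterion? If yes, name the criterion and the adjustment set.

desc(X)\{X}={K,Y}; candidates ⊆ {B,T,V,Z}.
X↔Y: latent back-door arc(s) into X.
size 0: {}; under {} X still reaches {V,Y} ∋ Y.
size 1: {B}, {T}, {V} …(+1); under {B} X still reaches {V,Y} ∋ Y.
size 2: {B,T}, {B,V}, {B,Z} …(+3); under {B,T} X still reaches {V,Y} ∋ Y.
X↔Y cannot be blocked by any observed set — no back-door set.
{K}: (i) intercepts every directed X→Y path; (ii) no back-door X→{K}; (iii) {X} blocks every back-door {K}→Y. Front-door holds.
P(Y|do(X)) = Σ_{K} P(K|X) Σ_{X'} P(Y|K,X')P(X').

P(Y|do(X)): frontdoor, adjust for {K}.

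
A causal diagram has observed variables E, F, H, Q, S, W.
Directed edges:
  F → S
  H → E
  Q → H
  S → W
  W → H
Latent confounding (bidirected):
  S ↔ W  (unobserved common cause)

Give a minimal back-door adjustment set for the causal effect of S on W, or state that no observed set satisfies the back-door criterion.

desc(S)\{S}={E,H,W}; candidates ⊆ {F,Q}.
S↔W: latent back-door arc(s) into S.
size 0: {}; under {} S still reaches {E,F,H,W} ∋ W.
size 1: {F}, {Q}; under {F} S still reaches {E,H,W} ∋ W.
size 2: {F,Q}; under {F,Q} S still reaches {E,H,W} ∋ W.
S↔W cannot be blocked by any observed set — no back-door set.

S→W: no observed back-door set.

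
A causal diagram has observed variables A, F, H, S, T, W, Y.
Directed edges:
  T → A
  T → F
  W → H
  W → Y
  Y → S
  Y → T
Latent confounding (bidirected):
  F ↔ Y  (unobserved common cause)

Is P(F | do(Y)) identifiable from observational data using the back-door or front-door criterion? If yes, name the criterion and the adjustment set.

P(F|do(Y)): frontdoor, adjust for {T}.

desc(Y)\{Y}={A,F,S,T}; candidates ⊆ {H,W}.
Y↔F: latent back-door arc(s) into Y.
size 0: {}; under {} Y still reaches {F,H,W} ∋ F.
size 1: {H}, {W}; under {H} Y still reaches {F,W} ∋ F.
size 2: {H,W}; under {H,W} Y still reaches {F} ∋ F.
Y↔F cannot be blocked by any observed set — no back-door set.
{T}: (i) intercepts every directed Y→F path; (ii) no back-door Y→{T}; (iii) {Y} blocks every back-door {T}→F. Front-door holds.
P(F|do(Y)) = Σ_{T} P(T|Y) Σ_{Y'} P(F|T,Y')P(Y').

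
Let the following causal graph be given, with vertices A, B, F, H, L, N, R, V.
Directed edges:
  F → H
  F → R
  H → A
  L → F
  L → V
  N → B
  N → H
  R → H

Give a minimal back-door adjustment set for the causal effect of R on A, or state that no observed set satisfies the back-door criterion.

desc(R)\{R}={A,H}; candidates ⊆ {B,F,L,N,V}.
size 0: {}; under {} R still reaches {A,F,H,L,V} ∋ A.
{F}: R⊥A given {F} in G with R→· removed — back-door holds.

R→A: minimal back-door set {F}.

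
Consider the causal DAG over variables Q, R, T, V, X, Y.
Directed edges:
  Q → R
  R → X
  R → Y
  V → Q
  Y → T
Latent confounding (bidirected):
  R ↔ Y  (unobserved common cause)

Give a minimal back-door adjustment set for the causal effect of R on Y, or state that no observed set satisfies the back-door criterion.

R→Y: no observed back-door set.

desc(R)\{R}={T,X,Y}; candidates ⊆ {Q,V}.
R↔Y: latent back-door arc(s) into R.
size 0: {}; under {} R still reaches {Q,T,V,Y} ∋ Y.
size 1: {Q}, {V}; under {Q} R still reaches {T,Y} ∋ Y.
size 2: {Q,V}; under {Q,V} R still reaches {T,Y} ∋ Y.
R↔Y cannot be blocked by any observed set — no back-door set.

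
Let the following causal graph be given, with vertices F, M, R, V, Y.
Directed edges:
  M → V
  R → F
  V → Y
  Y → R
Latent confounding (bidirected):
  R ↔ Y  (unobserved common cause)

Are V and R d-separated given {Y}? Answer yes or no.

Bayes-Ball from V | {Y} reaches {F,M,R}.
R ∈ reach(V|{Y}) ⇒ V ⊥̸ R | {Y}.

No — V and R are d-connected given {Y}.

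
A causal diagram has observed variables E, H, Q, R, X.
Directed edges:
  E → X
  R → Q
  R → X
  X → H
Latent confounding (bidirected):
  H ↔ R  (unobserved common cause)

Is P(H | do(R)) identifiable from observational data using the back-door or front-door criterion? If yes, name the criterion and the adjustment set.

desc(R)\{R}={H,Q,X}; candidates ⊆ {E}.
R↔H: latent back-door arc(s) into R.
size 0: {}; under {} R still reaches {H} ∋ H.
size 1: {E}; under {E} R still reaches {H} ∋ H.
R↔H cannot be blocked by any observed set — no back-door set.
{X}: (i) intercepts every directed R→H path; (ii) no back-door R→{X}; (iii) {R} blocks every back-door {X}→H. Front-door holds.
P(H|do(R)) = Σ_{X} P(X|R) Σ_{R'} P(H|X,R')P(R').

P(H|do(R)): frontdoor, adjust for {X}.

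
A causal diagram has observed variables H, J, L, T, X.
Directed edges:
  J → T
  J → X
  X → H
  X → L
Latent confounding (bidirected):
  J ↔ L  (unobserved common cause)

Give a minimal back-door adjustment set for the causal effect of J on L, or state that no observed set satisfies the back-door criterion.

desc(J)\{J}={H,L,T,X}; candidates ⊆ {—}.
J↔L: latent back-door arc(s) into J.
size 0: {}; under {} J still reaches {L} ∋ L.
J↔L cannot be blocked by any observed set — no back-door set.

J→L: no observed back-door set.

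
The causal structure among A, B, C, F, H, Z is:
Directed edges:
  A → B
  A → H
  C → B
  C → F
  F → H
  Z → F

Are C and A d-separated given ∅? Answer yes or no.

Yes — C ⊥ A | ∅.

Bayes-Ball from C | ∅ reaches {B,F,H}.
A ∉ reach(C|∅) ⇒ C ⊥ A | ∅.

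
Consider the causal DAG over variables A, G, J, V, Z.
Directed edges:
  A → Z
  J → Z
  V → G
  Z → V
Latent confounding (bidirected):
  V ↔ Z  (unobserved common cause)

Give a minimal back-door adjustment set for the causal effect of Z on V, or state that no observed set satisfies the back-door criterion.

desc(Z)\{Z}={G,V}; candidates ⊆ {A,J}.
Z↔V: latent back-door arc(s) into Z.
size 0: {}; under {} Z still reaches {A,G,J,V} ∋ V.
size 1: {A}, {J}; under {A} Z still reaches {G,J,V} ∋ V.
size 2: {A,J}; under {A,J} Z still reaches {G,V} ∋ V.
Z↔V cannot be blocked by any observed set — no back-door set.

Z→V: no observed back-door set.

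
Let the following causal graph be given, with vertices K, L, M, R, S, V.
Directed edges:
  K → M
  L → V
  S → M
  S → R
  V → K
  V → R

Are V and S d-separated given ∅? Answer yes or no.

Yes — V ⊥ S | ∅.

Bayes-Ball from V | ∅ reaches {K,L,M,R}.
S ∉ reach(V|∅) ⇒ V ⊥ S | ∅.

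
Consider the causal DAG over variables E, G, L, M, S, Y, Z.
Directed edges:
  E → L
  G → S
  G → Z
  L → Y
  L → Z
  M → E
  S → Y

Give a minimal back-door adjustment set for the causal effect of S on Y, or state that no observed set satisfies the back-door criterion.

desc(S)\{S}={Y}; candidates ⊆ {E,G,L,M,Z}.
∅: S⊥Y given ∅ in G with S→· removed — back-door holds.

S→Y: minimal back-door set ∅.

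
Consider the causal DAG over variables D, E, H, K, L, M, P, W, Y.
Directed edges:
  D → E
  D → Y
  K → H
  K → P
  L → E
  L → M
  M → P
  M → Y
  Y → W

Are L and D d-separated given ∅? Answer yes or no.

Bayes-Ball from L | ∅ reaches {E,M,P,W,Y}.
D ∉ reach(L|∅) ⇒ L ⊥ D | ∅.

Yes — L ⊥ D | ∅.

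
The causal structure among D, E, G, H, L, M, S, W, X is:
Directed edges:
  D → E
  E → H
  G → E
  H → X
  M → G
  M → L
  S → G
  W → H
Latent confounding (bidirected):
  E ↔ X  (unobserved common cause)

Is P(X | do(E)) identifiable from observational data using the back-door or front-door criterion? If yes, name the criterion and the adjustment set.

desc(E)\{E}={H,X}; candidates ⊆ {D,G,L,M,S,W}.
E↔X: latent back-door arc(s) into E.
size 0: {}; under {} E still reaches {D,G,L,M,S,X} ∋ X.
size 1: {D}, {G}, {L} …(+3); under {D} E still reaches {G,L,M,S,X} ∋ X.
size 2: {D,G}, {D,L}, {D,M} …(+12); under {D,G} E still reaches {X} ∋ X.
E↔X cannot be blocked by any observed set — no back-door set.
{H}: (i) intercepts every directed E→X path; (ii) no back-door E→{H}; (iii) {E} blocks every back-door {H}→X. Front-door holds.
P(X|do(E)) = Σ_{H} P(H|E) Σ_{E'} P(X|H,E')P(E').

P(X|do(E)): frontdoor, adjust for {H}.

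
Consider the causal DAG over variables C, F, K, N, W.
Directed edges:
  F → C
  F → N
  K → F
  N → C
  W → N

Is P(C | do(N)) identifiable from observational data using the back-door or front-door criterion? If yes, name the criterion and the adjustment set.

desc(N)\{N}={C}; candidates ⊆ {F,K,W}.
size 0: {}; under {} N still reaches {C,F,K,W} ∋ C.
{F}: N⊥C given {F} in G with N→· removed — back-door holds.
P(C|do(N)) = Σ_{F} P(C|N,F)·P(F).

P(C|do(N)): backdoor, adjust for {F}.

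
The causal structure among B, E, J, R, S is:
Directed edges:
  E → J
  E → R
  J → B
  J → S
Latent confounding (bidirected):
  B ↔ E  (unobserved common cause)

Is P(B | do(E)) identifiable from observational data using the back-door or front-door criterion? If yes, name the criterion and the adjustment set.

P(B|do(E)): frontdoor, adjust for {J}.

desc(E)\{E}={B,J,R,S}; candidates ⊆ {—}.
E↔B: latent back-door arc(s) into E.
size 0: {}; under {} E still reaches {B} ∋ B.
E↔B cannot be blocked by any observed set — no back-door set.
{J}: (i) intercepts every directed E→B path; (ii) no back-door E→{J}; (iii) {E} blocks every back-door {J}→B. Front-door holds.
P(B|do(E)) = Σ_{J} P(J|E) Σ_{E'} P(B|J,E')P(E').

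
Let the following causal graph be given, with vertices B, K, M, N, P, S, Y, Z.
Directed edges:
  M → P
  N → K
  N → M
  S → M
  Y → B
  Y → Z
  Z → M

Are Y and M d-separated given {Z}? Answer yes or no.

Bayes-Ball from Y | {Z} reaches {B}.
M ∉ reach(Y|{Z}) ⇒ Y ⊥ M | {Z}.

Yes — Y ⊥ M | {Z}.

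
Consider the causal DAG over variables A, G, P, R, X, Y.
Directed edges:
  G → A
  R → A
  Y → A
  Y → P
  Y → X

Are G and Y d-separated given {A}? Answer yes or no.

Bayes-Ball from G | {A} reaches {P,R,X,Y}.
Y ∈ reach(G|{A}) ⇒ G ⊥̸ Y | {A}.

No — G and Y are d-connected given {A}.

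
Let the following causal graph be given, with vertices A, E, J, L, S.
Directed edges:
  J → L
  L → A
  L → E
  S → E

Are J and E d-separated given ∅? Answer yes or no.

No — J and E are d-connected given ∅.

Bayes-Ball from J | ∅ reaches {A,E,L}.
E ∈ reach(J|∅) ⇒ J ⊥̸ E | ∅.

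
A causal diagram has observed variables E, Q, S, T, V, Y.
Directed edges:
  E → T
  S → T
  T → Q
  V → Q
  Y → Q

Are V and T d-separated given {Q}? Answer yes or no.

Bayes-Ball from V | {Q} reaches {E,S,T,Y}.
T ∈ reach(V|{Q}) ⇒ V ⊥̸ T | {Q}.

No — V and T are d-connected given {Q}.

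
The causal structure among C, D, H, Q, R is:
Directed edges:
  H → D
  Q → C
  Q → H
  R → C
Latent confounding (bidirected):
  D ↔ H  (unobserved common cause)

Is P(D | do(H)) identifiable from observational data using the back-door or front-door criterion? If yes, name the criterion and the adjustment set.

P(D|do(H)): not identifiable (no BD/FD set).

desc(H)\{H}={D}; candidates ⊆ {C,Q,R}.
H↔D: latent back-door arc(s) into H.
size 0: {}; under {} H still reaches {C,D,Q} ∋ D.
size 1: {C}, {Q}, {R}; under {C} H still reaches {D,Q,R} ∋ D.
size 2: {C,Q}, {C,R}, {Q,R}; under {C,Q} H still reaches {D} ∋ D.
H↔D cannot be blocked by any observed set — no back-door set.
No mediator lies on a directed H→…→D path.
Neither criterion identifies P(D|do(H)) in this graph.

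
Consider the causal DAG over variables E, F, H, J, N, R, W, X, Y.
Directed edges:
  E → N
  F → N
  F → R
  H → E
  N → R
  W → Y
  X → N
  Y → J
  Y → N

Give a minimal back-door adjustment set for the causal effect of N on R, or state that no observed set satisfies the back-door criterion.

N→R: minimal back-door set {F}.

desc(N)\{N}={R}; candidates ⊆ {E,F,H,J,W,X,Y}.
size 0: {}; under {} N still reaches {E,F,H,J,R,W,X,Y} ∋ R.
{F}: N⊥R given {F} in G with N→· removed — back-door holds.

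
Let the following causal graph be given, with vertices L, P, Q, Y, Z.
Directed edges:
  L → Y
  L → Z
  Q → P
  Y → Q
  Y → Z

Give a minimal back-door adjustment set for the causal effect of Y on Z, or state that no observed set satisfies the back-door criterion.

Y→Z: minimal back-door set {L}.

desc(Y)\{Y}={P,Q,Z}; candidates ⊆ {L}.
size 0: {}; under {} Y still reaches {L,Z} ∋ Z.
{L}: Y⊥Z given {L} in G with Y→· removed — back-door holds.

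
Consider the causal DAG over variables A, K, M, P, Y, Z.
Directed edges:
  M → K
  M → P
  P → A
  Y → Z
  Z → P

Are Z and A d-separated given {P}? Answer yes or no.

Bayes-Ball from Z | {P} reaches {K,M,Y}.
A ∉ reach(Z|{P}) ⇒ Z ⊥ A | {P}.

Yes — Z ⊥ A | {P}.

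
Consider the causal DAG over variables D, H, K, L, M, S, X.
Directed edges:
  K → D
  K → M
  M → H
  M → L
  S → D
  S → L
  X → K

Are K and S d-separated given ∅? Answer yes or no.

Bayes-Ball from K | ∅ reaches {D,H,L,M,X}.
S ∉ reach(K|∅) ⇒ K ⊥ S | ∅.

Yes — K ⊥ S | ∅.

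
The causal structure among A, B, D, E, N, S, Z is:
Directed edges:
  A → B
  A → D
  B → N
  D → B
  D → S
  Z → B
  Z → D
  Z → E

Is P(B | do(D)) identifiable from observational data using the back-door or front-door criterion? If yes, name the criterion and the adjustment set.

P(B|do(D)): backdoor, adjust for {A, Z}.

desc(D)\{D}={B,N,S}; candidates ⊆ {A,E,Z}.
size 0: {}; under {} D still reaches {A,B,E,N,Z} ∋ B.
size 1: {A}, {E}, {Z}; under {A} D still reaches {B,E,N,Z} ∋ B.
{A,Z}: D⊥B given {A,Z} in G with D→· removed — back-door holds.
P(B|do(D)) = Σ_{A,Z} P(B|D,A,Z)·P(A,Z).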